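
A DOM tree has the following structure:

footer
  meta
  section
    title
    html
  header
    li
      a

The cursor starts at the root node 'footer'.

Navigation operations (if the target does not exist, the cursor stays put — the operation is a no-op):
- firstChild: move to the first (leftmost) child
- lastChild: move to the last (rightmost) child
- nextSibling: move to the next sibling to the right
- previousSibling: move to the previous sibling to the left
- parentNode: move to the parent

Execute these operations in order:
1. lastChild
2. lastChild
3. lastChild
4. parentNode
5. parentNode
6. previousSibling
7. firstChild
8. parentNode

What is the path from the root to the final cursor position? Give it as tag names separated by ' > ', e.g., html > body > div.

Answer: footer > section

Derivation:
After 1 (lastChild): header
After 2 (lastChild): li
After 3 (lastChild): a
After 4 (parentNode): li
After 5 (parentNode): header
After 6 (previousSibling): section
After 7 (firstChild): title
After 8 (parentNode): section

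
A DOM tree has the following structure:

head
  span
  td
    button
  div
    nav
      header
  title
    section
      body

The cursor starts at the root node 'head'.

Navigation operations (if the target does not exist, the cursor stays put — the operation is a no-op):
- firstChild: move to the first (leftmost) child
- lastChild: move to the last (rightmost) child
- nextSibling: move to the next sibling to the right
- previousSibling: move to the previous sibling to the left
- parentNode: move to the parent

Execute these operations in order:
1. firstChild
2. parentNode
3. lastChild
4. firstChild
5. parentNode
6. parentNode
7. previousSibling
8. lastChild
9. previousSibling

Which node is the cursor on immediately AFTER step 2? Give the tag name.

Answer: head

Derivation:
After 1 (firstChild): span
After 2 (parentNode): head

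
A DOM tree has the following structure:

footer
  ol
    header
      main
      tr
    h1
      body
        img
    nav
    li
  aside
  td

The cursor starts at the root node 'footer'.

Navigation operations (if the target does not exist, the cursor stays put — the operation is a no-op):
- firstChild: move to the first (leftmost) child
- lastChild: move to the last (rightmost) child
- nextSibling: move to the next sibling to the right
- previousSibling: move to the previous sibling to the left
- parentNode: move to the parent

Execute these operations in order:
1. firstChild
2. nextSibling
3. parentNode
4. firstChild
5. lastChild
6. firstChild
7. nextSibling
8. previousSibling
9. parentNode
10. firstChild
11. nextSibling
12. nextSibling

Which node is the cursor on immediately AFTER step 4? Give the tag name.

After 1 (firstChild): ol
After 2 (nextSibling): aside
After 3 (parentNode): footer
After 4 (firstChild): ol

Answer: ol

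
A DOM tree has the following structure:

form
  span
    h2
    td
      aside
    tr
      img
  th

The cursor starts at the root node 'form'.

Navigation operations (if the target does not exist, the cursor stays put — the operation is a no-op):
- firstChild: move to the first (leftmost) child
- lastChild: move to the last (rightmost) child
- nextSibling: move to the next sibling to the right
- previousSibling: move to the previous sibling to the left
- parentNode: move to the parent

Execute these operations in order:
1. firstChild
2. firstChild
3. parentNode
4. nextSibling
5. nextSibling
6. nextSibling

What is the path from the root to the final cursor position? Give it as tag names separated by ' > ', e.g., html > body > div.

After 1 (firstChild): span
After 2 (firstChild): h2
After 3 (parentNode): span
After 4 (nextSibling): th
After 5 (nextSibling): th (no-op, stayed)
After 6 (nextSibling): th (no-op, stayed)

Answer: form > th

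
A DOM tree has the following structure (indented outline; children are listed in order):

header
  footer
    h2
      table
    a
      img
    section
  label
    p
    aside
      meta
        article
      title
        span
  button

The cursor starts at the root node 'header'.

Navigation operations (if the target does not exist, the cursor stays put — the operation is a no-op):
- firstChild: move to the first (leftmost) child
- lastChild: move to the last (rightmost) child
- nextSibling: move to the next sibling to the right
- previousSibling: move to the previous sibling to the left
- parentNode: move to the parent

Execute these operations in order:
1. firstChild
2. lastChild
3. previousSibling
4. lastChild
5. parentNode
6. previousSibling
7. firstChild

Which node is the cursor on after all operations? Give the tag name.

Answer: table

Derivation:
After 1 (firstChild): footer
After 2 (lastChild): section
After 3 (previousSibling): a
After 4 (lastChild): img
After 5 (parentNode): a
After 6 (previousSibling): h2
After 7 (firstChild): table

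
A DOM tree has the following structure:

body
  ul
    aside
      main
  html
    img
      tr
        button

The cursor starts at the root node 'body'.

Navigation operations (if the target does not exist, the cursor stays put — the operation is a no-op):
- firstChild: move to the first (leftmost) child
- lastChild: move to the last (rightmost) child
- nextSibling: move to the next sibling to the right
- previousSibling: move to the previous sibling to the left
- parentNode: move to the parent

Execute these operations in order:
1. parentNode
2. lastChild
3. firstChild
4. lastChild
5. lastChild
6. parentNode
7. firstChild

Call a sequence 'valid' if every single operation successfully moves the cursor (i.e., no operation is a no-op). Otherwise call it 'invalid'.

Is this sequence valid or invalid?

After 1 (parentNode): body (no-op, stayed)
After 2 (lastChild): html
After 3 (firstChild): img
After 4 (lastChild): tr
After 5 (lastChild): button
After 6 (parentNode): tr
After 7 (firstChild): button

Answer: invalid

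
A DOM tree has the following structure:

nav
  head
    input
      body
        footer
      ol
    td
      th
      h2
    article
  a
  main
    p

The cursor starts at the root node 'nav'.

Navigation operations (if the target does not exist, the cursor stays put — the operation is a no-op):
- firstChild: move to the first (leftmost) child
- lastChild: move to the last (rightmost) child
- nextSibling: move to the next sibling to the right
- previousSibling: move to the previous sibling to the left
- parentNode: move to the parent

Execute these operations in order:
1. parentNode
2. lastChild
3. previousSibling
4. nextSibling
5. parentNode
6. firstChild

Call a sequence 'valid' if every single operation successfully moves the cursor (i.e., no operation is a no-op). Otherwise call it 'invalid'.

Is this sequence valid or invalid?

Answer: invalid

Derivation:
After 1 (parentNode): nav (no-op, stayed)
After 2 (lastChild): main
After 3 (previousSibling): a
After 4 (nextSibling): main
After 5 (parentNode): nav
After 6 (firstChild): head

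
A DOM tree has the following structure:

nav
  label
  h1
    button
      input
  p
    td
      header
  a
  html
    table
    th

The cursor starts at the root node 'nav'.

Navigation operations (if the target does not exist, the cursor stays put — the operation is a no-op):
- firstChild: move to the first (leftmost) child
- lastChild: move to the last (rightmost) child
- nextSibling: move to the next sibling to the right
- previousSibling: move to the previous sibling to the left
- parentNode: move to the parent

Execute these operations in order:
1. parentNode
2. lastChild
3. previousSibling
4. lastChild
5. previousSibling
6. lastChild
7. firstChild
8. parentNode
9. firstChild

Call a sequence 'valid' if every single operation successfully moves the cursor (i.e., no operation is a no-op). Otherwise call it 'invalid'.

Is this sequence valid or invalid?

Answer: invalid

Derivation:
After 1 (parentNode): nav (no-op, stayed)
After 2 (lastChild): html
After 3 (previousSibling): a
After 4 (lastChild): a (no-op, stayed)
After 5 (previousSibling): p
After 6 (lastChild): td
After 7 (firstChild): header
After 8 (parentNode): td
After 9 (firstChild): header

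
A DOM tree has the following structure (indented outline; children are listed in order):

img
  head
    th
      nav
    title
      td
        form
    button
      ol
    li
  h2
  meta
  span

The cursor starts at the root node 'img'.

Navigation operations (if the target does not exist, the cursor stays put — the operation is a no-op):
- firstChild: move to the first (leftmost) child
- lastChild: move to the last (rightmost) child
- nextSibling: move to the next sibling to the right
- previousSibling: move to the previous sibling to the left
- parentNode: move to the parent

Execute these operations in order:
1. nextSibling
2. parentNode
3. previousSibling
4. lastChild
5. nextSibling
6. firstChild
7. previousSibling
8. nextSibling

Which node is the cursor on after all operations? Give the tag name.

Answer: span

Derivation:
After 1 (nextSibling): img (no-op, stayed)
After 2 (parentNode): img (no-op, stayed)
After 3 (previousSibling): img (no-op, stayed)
After 4 (lastChild): span
After 5 (nextSibling): span (no-op, stayed)
After 6 (firstChild): span (no-op, stayed)
After 7 (previousSibling): meta
After 8 (nextSibling): span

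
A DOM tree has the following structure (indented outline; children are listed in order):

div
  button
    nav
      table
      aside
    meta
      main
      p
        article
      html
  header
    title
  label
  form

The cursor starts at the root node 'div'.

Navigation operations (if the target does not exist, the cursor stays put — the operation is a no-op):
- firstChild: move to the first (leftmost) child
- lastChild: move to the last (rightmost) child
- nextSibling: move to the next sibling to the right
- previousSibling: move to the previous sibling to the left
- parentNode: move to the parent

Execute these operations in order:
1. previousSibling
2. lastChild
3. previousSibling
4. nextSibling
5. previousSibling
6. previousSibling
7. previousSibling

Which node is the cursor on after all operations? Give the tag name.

After 1 (previousSibling): div (no-op, stayed)
After 2 (lastChild): form
After 3 (previousSibling): label
After 4 (nextSibling): form
After 5 (previousSibling): label
After 6 (previousSibling): header
After 7 (previousSibling): button

Answer: button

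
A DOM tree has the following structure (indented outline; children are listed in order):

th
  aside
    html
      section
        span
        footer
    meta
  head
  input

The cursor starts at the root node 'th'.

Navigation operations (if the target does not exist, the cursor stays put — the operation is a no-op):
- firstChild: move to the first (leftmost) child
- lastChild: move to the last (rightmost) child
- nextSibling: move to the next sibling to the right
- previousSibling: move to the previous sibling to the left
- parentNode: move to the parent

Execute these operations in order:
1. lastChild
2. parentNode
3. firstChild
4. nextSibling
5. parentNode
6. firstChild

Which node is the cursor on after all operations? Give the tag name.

After 1 (lastChild): input
After 2 (parentNode): th
After 3 (firstChild): aside
After 4 (nextSibling): head
After 5 (parentNode): th
After 6 (firstChild): aside

Answer: aside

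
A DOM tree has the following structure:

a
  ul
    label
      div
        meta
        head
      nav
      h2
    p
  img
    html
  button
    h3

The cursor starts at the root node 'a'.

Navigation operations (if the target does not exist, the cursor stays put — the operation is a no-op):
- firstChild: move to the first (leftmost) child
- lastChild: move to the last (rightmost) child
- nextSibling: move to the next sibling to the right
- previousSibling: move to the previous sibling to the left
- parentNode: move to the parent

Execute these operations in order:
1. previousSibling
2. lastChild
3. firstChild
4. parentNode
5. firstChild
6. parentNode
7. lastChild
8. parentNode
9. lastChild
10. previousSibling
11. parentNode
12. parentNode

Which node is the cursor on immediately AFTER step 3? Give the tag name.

Answer: h3

Derivation:
After 1 (previousSibling): a (no-op, stayed)
After 2 (lastChild): button
After 3 (firstChild): h3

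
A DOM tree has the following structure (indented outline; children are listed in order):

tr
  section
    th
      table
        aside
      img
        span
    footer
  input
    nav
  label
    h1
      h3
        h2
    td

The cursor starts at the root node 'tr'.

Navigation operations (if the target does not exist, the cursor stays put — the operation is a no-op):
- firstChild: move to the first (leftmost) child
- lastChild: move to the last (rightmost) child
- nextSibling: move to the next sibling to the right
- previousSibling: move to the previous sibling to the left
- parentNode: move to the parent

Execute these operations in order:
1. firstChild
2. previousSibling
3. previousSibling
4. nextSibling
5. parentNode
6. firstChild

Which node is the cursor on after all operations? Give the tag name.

After 1 (firstChild): section
After 2 (previousSibling): section (no-op, stayed)
After 3 (previousSibling): section (no-op, stayed)
After 4 (nextSibling): input
After 5 (parentNode): tr
After 6 (firstChild): section

Answer: section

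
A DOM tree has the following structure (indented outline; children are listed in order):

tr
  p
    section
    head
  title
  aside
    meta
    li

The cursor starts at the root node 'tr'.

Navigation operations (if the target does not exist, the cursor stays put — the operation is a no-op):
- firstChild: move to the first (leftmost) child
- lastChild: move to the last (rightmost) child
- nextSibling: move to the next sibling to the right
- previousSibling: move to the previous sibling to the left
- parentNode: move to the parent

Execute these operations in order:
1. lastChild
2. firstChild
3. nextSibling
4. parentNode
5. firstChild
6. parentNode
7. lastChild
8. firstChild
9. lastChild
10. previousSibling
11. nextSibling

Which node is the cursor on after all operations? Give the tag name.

After 1 (lastChild): aside
After 2 (firstChild): meta
After 3 (nextSibling): li
After 4 (parentNode): aside
After 5 (firstChild): meta
After 6 (parentNode): aside
After 7 (lastChild): li
After 8 (firstChild): li (no-op, stayed)
After 9 (lastChild): li (no-op, stayed)
After 10 (previousSibling): meta
After 11 (nextSibling): li

Answer: li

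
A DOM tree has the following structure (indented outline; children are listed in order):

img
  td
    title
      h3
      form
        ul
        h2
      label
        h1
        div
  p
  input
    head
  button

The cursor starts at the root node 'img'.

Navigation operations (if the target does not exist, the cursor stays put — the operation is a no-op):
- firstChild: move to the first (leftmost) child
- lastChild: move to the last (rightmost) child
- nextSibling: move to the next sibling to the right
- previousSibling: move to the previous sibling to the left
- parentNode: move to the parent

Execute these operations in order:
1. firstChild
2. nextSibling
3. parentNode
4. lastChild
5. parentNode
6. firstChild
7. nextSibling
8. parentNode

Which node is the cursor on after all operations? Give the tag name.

After 1 (firstChild): td
After 2 (nextSibling): p
After 3 (parentNode): img
After 4 (lastChild): button
After 5 (parentNode): img
After 6 (firstChild): td
After 7 (nextSibling): p
After 8 (parentNode): img

Answer: img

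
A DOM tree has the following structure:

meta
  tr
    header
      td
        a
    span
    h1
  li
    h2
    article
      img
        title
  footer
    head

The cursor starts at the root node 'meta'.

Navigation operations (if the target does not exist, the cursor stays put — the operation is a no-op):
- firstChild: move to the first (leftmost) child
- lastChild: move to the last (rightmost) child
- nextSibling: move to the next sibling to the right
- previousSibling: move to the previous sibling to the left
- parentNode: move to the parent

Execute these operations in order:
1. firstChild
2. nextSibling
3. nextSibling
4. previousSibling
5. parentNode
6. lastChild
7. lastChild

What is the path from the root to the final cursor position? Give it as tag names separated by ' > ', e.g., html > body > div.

Answer: meta > footer > head

Derivation:
After 1 (firstChild): tr
After 2 (nextSibling): li
After 3 (nextSibling): footer
After 4 (previousSibling): li
After 5 (parentNode): meta
After 6 (lastChild): footer
After 7 (lastChild): head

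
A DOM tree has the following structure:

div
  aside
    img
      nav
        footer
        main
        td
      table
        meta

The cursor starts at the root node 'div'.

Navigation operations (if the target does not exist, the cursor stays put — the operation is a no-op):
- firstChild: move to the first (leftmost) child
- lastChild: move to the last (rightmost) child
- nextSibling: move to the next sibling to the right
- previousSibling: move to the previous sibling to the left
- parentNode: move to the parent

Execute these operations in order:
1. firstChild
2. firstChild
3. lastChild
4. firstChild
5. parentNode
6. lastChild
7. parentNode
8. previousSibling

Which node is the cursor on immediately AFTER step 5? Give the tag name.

Answer: table

Derivation:
After 1 (firstChild): aside
After 2 (firstChild): img
After 3 (lastChild): table
After 4 (firstChild): meta
After 5 (parentNode): table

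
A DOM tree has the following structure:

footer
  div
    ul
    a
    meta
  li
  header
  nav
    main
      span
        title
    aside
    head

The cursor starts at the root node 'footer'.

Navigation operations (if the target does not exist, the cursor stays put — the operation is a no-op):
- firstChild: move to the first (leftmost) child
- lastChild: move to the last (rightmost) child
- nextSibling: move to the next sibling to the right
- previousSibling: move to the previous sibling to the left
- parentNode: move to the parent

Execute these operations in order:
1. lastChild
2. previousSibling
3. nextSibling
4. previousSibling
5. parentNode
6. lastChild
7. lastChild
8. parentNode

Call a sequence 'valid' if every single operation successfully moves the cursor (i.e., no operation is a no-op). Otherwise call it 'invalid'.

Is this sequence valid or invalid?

After 1 (lastChild): nav
After 2 (previousSibling): header
After 3 (nextSibling): nav
After 4 (previousSibling): header
After 5 (parentNode): footer
After 6 (lastChild): nav
After 7 (lastChild): head
After 8 (parentNode): nav

Answer: valid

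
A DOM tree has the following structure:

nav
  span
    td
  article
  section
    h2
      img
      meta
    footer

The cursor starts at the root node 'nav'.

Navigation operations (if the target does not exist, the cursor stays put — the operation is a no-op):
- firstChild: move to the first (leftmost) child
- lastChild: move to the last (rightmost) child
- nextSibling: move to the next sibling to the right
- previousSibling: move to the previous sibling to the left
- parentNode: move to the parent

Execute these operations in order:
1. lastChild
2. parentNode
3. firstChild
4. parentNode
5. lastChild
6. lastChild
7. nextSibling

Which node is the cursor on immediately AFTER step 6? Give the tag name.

After 1 (lastChild): section
After 2 (parentNode): nav
After 3 (firstChild): span
After 4 (parentNode): nav
After 5 (lastChild): section
After 6 (lastChild): footer

Answer: footer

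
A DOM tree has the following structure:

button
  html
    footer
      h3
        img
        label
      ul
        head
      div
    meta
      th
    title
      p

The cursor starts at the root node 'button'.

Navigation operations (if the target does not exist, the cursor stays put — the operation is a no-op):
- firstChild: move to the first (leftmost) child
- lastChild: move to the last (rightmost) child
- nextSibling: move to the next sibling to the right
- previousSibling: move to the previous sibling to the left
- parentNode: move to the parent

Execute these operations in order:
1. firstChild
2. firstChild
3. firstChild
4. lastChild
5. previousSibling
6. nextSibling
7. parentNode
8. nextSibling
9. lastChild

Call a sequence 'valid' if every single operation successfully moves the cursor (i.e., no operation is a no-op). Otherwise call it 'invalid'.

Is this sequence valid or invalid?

Answer: valid

Derivation:
After 1 (firstChild): html
After 2 (firstChild): footer
After 3 (firstChild): h3
After 4 (lastChild): label
After 5 (previousSibling): img
After 6 (nextSibling): label
After 7 (parentNode): h3
After 8 (nextSibling): ul
After 9 (lastChild): head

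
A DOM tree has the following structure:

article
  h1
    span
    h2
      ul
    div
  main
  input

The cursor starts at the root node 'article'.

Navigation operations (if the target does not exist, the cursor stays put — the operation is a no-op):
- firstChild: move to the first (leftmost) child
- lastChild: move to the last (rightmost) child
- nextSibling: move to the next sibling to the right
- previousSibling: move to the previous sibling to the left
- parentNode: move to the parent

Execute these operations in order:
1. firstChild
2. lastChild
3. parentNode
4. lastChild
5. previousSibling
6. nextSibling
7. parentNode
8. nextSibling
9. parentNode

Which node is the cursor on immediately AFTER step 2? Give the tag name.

Answer: div

Derivation:
After 1 (firstChild): h1
After 2 (lastChild): div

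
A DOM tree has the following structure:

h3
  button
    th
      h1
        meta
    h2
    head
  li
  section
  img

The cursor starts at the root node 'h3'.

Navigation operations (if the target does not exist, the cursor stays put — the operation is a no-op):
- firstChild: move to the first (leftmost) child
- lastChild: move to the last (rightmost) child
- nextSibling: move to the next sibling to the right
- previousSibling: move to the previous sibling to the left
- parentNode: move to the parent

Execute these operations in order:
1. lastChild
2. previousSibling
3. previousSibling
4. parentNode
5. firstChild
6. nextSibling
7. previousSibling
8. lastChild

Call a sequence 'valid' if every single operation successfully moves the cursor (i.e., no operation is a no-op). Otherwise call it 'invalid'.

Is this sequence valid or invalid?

Answer: valid

Derivation:
After 1 (lastChild): img
After 2 (previousSibling): section
After 3 (previousSibling): li
After 4 (parentNode): h3
After 5 (firstChild): button
After 6 (nextSibling): li
After 7 (previousSibling): button
After 8 (lastChild): head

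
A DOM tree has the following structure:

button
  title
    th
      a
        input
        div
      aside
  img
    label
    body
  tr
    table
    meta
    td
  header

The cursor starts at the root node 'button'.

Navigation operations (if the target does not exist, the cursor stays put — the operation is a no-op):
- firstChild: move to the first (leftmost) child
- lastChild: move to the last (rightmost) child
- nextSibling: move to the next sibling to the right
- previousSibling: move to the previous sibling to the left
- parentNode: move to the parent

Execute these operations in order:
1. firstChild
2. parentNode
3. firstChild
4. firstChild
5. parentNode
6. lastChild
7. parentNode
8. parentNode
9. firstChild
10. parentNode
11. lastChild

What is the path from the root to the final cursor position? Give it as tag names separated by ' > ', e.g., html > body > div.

Answer: button > header

Derivation:
After 1 (firstChild): title
After 2 (parentNode): button
After 3 (firstChild): title
After 4 (firstChild): th
After 5 (parentNode): title
After 6 (lastChild): th
After 7 (parentNode): title
After 8 (parentNode): button
After 9 (firstChild): title
After 10 (parentNode): button
After 11 (lastChild): header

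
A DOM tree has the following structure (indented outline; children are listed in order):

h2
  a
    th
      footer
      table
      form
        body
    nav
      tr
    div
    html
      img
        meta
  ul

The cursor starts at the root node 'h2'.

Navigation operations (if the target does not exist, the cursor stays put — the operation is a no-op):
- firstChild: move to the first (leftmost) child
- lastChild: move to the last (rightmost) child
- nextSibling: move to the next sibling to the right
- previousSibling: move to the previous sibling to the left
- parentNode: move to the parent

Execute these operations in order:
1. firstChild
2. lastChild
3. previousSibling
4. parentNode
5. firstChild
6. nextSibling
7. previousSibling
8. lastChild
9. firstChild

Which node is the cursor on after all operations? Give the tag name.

Answer: body

Derivation:
After 1 (firstChild): a
After 2 (lastChild): html
After 3 (previousSibling): div
After 4 (parentNode): a
After 5 (firstChild): th
After 6 (nextSibling): nav
After 7 (previousSibling): th
After 8 (lastChild): form
After 9 (firstChild): body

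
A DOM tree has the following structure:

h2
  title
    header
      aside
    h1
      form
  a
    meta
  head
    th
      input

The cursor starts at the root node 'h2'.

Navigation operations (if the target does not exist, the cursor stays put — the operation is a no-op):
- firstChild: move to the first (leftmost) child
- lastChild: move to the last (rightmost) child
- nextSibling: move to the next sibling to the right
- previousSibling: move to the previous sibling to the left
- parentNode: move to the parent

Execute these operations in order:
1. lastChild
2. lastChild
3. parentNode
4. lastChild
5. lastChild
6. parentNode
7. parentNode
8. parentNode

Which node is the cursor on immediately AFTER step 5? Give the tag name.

After 1 (lastChild): head
After 2 (lastChild): th
After 3 (parentNode): head
After 4 (lastChild): th
After 5 (lastChild): input

Answer: input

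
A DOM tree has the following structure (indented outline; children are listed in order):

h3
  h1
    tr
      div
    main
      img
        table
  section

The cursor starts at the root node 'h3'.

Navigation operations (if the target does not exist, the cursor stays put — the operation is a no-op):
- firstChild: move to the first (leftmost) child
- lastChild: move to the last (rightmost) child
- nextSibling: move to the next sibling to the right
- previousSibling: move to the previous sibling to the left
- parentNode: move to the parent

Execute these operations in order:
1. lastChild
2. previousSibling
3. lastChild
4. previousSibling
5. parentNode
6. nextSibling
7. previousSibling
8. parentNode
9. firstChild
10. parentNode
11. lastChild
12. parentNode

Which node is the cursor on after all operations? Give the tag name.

After 1 (lastChild): section
After 2 (previousSibling): h1
After 3 (lastChild): main
After 4 (previousSibling): tr
After 5 (parentNode): h1
After 6 (nextSibling): section
After 7 (previousSibling): h1
After 8 (parentNode): h3
After 9 (firstChild): h1
After 10 (parentNode): h3
After 11 (lastChild): section
After 12 (parentNode): h3

Answer: h3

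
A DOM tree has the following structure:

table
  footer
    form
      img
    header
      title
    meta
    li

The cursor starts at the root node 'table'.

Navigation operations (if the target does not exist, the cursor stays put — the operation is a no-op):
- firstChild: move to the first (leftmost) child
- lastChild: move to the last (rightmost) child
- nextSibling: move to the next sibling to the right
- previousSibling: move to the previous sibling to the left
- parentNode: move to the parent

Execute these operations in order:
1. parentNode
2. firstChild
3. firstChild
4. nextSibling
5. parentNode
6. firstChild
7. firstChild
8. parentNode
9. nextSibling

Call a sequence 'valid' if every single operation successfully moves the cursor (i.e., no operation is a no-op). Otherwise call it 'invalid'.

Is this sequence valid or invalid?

Answer: invalid

Derivation:
After 1 (parentNode): table (no-op, stayed)
After 2 (firstChild): footer
After 3 (firstChild): form
After 4 (nextSibling): header
After 5 (parentNode): footer
After 6 (firstChild): form
After 7 (firstChild): img
After 8 (parentNode): form
After 9 (nextSibling): header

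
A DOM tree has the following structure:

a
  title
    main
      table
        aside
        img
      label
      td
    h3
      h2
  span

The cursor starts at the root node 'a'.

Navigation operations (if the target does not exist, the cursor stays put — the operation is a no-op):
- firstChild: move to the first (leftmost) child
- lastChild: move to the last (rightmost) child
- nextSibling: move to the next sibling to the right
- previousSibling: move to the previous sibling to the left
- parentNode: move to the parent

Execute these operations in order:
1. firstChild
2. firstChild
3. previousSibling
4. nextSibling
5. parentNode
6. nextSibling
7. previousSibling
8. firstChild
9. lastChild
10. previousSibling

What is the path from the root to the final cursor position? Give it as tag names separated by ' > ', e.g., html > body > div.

After 1 (firstChild): title
After 2 (firstChild): main
After 3 (previousSibling): main (no-op, stayed)
After 4 (nextSibling): h3
After 5 (parentNode): title
After 6 (nextSibling): span
After 7 (previousSibling): title
After 8 (firstChild): main
After 9 (lastChild): td
After 10 (previousSibling): label

Answer: a > title > main > label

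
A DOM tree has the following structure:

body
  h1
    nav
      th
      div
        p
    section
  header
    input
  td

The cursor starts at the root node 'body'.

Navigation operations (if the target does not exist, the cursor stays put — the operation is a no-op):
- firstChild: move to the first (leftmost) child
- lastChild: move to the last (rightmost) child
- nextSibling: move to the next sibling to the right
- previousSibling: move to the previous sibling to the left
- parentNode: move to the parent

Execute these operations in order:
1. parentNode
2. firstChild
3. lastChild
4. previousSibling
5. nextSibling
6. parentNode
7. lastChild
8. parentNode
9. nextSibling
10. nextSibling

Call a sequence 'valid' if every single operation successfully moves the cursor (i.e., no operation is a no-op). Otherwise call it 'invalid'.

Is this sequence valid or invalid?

Answer: invalid

Derivation:
After 1 (parentNode): body (no-op, stayed)
After 2 (firstChild): h1
After 3 (lastChild): section
After 4 (previousSibling): nav
After 5 (nextSibling): section
After 6 (parentNode): h1
After 7 (lastChild): section
After 8 (parentNode): h1
After 9 (nextSibling): header
After 10 (nextSibling): td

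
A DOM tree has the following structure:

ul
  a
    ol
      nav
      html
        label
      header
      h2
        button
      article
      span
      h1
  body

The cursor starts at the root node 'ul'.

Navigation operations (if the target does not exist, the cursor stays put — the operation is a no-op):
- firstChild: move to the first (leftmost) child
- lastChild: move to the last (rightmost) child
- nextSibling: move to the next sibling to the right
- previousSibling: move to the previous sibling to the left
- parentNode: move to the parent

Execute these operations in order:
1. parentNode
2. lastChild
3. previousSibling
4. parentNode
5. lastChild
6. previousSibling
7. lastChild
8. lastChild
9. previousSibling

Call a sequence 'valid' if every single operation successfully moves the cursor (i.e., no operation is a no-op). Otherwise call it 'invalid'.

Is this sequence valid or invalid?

Answer: invalid

Derivation:
After 1 (parentNode): ul (no-op, stayed)
After 2 (lastChild): body
After 3 (previousSibling): a
After 4 (parentNode): ul
After 5 (lastChild): body
After 6 (previousSibling): a
After 7 (lastChild): ol
After 8 (lastChild): h1
After 9 (previousSibling): span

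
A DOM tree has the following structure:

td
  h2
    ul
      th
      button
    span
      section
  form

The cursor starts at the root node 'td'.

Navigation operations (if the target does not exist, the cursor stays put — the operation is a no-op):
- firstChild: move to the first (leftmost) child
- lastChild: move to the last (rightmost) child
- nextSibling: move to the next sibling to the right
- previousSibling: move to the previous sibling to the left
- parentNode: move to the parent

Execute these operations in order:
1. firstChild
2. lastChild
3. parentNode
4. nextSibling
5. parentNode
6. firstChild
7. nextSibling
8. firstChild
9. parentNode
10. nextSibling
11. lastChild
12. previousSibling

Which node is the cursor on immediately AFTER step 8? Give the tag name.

Answer: form

Derivation:
After 1 (firstChild): h2
After 2 (lastChild): span
After 3 (parentNode): h2
After 4 (nextSibling): form
After 5 (parentNode): td
After 6 (firstChild): h2
After 7 (nextSibling): form
After 8 (firstChild): form (no-op, stayed)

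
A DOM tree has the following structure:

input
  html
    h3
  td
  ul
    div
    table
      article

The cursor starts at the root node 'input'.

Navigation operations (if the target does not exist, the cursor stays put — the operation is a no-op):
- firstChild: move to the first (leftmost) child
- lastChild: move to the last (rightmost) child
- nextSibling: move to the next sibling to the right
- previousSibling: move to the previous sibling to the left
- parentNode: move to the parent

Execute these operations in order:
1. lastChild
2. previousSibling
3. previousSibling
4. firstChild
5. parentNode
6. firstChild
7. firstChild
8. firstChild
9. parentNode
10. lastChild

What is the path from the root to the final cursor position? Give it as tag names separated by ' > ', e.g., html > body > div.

Answer: input > html > h3

Derivation:
After 1 (lastChild): ul
After 2 (previousSibling): td
After 3 (previousSibling): html
After 4 (firstChild): h3
After 5 (parentNode): html
After 6 (firstChild): h3
After 7 (firstChild): h3 (no-op, stayed)
After 8 (firstChild): h3 (no-op, stayed)
After 9 (parentNode): html
After 10 (lastChild): h3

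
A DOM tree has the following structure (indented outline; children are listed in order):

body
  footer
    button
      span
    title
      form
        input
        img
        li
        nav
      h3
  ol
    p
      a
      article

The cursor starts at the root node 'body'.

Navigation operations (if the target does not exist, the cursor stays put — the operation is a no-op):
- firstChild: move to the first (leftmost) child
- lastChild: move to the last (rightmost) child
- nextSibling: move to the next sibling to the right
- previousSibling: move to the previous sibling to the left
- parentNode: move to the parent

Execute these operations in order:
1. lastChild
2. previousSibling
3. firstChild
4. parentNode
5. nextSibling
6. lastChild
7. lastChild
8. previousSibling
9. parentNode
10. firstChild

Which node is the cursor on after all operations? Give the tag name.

Answer: a

Derivation:
After 1 (lastChild): ol
After 2 (previousSibling): footer
After 3 (firstChild): button
After 4 (parentNode): footer
After 5 (nextSibling): ol
After 6 (lastChild): p
After 7 (lastChild): article
After 8 (previousSibling): a
After 9 (parentNode): p
After 10 (firstChild): a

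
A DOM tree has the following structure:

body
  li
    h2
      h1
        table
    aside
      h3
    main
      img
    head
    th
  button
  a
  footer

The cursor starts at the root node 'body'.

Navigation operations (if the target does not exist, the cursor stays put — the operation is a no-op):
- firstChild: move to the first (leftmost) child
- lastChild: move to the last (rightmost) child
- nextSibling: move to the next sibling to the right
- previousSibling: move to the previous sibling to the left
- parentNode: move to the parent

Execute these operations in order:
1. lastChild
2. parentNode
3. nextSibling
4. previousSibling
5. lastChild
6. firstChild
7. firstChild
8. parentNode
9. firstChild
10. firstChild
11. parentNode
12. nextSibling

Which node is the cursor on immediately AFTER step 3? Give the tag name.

After 1 (lastChild): footer
After 2 (parentNode): body
After 3 (nextSibling): body (no-op, stayed)

Answer: body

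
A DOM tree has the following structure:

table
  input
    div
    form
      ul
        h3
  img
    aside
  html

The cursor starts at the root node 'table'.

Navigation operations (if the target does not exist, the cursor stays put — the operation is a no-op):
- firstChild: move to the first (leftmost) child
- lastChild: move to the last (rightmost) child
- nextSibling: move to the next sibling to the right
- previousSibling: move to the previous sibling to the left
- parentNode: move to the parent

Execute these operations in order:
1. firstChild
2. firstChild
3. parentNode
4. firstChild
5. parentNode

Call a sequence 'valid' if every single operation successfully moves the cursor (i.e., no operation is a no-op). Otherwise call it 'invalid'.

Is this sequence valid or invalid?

After 1 (firstChild): input
After 2 (firstChild): div
After 3 (parentNode): input
After 4 (firstChild): div
After 5 (parentNode): input

Answer: valid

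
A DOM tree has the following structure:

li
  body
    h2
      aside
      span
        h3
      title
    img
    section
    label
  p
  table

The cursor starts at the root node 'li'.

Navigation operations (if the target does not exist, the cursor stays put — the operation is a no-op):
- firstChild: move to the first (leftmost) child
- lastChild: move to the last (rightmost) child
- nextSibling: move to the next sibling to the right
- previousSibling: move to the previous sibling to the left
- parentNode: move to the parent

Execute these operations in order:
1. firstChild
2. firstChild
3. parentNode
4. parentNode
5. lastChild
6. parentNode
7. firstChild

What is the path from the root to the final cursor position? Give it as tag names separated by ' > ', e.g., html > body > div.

Answer: li > body

Derivation:
After 1 (firstChild): body
After 2 (firstChild): h2
After 3 (parentNode): body
After 4 (parentNode): li
After 5 (lastChild): table
After 6 (parentNode): li
After 7 (firstChild): body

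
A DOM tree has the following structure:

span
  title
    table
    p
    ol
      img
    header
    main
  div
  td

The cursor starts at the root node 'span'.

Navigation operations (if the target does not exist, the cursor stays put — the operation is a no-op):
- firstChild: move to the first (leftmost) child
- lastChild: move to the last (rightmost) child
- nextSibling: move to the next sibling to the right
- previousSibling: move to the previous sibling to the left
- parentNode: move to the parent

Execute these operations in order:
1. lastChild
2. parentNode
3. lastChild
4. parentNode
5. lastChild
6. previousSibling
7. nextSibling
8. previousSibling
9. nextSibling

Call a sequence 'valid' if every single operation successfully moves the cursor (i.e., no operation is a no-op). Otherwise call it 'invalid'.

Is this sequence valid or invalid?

After 1 (lastChild): td
After 2 (parentNode): span
After 3 (lastChild): td
After 4 (parentNode): span
After 5 (lastChild): td
After 6 (previousSibling): div
After 7 (nextSibling): td
After 8 (previousSibling): div
After 9 (nextSibling): td

Answer: valid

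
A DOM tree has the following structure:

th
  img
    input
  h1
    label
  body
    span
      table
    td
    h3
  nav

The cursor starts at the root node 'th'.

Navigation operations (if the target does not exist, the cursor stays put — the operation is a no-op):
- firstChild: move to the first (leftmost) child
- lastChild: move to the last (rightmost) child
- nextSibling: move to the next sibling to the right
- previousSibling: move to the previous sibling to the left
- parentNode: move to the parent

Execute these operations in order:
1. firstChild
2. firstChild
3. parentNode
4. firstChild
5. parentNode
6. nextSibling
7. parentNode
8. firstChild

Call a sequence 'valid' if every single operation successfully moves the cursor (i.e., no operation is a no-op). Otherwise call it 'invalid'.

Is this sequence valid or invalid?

Answer: valid

Derivation:
After 1 (firstChild): img
After 2 (firstChild): input
After 3 (parentNode): img
After 4 (firstChild): input
After 5 (parentNode): img
After 6 (nextSibling): h1
After 7 (parentNode): th
After 8 (firstChild): img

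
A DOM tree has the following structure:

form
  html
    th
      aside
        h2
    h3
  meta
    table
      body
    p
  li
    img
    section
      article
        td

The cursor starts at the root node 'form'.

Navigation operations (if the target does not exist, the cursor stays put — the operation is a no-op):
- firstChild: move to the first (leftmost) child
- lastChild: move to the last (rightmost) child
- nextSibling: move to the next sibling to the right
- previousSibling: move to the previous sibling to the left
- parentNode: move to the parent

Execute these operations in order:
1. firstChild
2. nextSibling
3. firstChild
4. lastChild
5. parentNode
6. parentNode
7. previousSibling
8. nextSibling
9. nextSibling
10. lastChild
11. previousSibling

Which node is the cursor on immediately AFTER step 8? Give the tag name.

After 1 (firstChild): html
After 2 (nextSibling): meta
After 3 (firstChild): table
After 4 (lastChild): body
After 5 (parentNode): table
After 6 (parentNode): meta
After 7 (previousSibling): html
After 8 (nextSibling): meta

Answer: meta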